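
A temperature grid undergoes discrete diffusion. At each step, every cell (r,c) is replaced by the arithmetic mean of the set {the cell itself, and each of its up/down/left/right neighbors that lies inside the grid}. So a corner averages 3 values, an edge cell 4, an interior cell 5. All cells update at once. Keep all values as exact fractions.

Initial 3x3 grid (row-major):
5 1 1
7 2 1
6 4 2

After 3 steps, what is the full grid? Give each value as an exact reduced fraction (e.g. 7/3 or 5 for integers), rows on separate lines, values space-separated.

Answer: 1585/432 8021/2880 33/16
121/30 3787/1200 3253/1440
925/216 1661/480 289/108

Derivation:
After step 1:
  13/3 9/4 1
  5 3 3/2
  17/3 7/2 7/3
After step 2:
  139/36 127/48 19/12
  9/2 61/20 47/24
  85/18 29/8 22/9
After step 3:
  1585/432 8021/2880 33/16
  121/30 3787/1200 3253/1440
  925/216 1661/480 289/108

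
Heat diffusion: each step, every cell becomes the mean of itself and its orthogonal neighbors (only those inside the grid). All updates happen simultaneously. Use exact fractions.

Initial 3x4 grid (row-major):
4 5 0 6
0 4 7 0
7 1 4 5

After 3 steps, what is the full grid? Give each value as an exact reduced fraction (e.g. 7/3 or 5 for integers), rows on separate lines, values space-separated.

Answer: 403/120 8123/2400 8593/2400 479/144
48563/14400 21277/6000 3457/1000 8783/2400
923/270 25369/7200 8993/2400 509/144

Derivation:
After step 1:
  3 13/4 9/2 2
  15/4 17/5 3 9/2
  8/3 4 17/4 3
After step 2:
  10/3 283/80 51/16 11/3
  769/240 87/25 393/100 25/8
  125/36 859/240 57/16 47/12
After step 3:
  403/120 8123/2400 8593/2400 479/144
  48563/14400 21277/6000 3457/1000 8783/2400
  923/270 25369/7200 8993/2400 509/144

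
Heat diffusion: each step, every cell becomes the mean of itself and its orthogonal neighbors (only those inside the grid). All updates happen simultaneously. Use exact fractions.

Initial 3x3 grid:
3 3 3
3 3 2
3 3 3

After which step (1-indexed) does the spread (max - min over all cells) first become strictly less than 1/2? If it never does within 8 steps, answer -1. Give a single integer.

Step 1: max=3, min=8/3, spread=1/3
  -> spread < 1/2 first at step 1
Step 2: max=3, min=653/240, spread=67/240
Step 3: max=593/200, min=6043/2160, spread=1807/10800
Step 4: max=15839/5400, min=2434037/864000, spread=33401/288000
Step 5: max=1576609/540000, min=22098067/7776000, spread=3025513/38880000
Step 6: max=83644051/28800000, min=8866273133/3110400000, spread=53531/995328
Step 7: max=22536883949/7776000000, min=533839074151/186624000000, spread=450953/11943936
Step 8: max=2698351389481/933120000000, min=32083416439397/11197440000000, spread=3799043/143327232

Answer: 1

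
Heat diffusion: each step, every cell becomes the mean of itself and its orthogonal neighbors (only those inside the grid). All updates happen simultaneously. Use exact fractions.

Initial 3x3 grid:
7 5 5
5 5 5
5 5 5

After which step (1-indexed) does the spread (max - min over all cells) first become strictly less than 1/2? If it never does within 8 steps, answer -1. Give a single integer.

Step 1: max=17/3, min=5, spread=2/3
Step 2: max=50/9, min=5, spread=5/9
Step 3: max=581/108, min=5, spread=41/108
  -> spread < 1/2 first at step 3
Step 4: max=34531/6480, min=911/180, spread=347/1296
Step 5: max=2050937/388800, min=9157/1800, spread=2921/15552
Step 6: max=122468539/23328000, min=1105483/216000, spread=24611/186624
Step 7: max=7317122033/1399680000, min=24956741/4860000, spread=207329/2239488
Step 8: max=437933952451/83980800000, min=1334801599/259200000, spread=1746635/26873856

Answer: 3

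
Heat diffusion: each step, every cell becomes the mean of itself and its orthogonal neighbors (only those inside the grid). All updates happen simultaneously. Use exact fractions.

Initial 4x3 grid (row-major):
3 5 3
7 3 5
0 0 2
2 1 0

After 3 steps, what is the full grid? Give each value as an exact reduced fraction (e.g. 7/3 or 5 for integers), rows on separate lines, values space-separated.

Answer: 47/12 26747/7200 809/216
469/150 4859/1500 10681/3600
1331/600 3897/2000 829/400
1019/720 2191/1600 949/720

Derivation:
After step 1:
  5 7/2 13/3
  13/4 4 13/4
  9/4 6/5 7/4
  1 3/4 1
After step 2:
  47/12 101/24 133/36
  29/8 76/25 10/3
  77/40 199/100 9/5
  4/3 79/80 7/6
After step 3:
  47/12 26747/7200 809/216
  469/150 4859/1500 10681/3600
  1331/600 3897/2000 829/400
  1019/720 2191/1600 949/720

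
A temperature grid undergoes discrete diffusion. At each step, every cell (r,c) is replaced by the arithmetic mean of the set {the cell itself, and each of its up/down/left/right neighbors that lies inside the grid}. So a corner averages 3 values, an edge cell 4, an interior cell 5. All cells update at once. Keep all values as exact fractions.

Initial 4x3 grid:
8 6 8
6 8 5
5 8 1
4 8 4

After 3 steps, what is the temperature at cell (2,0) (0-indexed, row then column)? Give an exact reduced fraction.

Step 1: cell (2,0) = 23/4
Step 2: cell (2,0) = 145/24
Step 3: cell (2,0) = 21653/3600
Full grid after step 3:
  1817/270 15997/2400 6823/1080
  23333/3600 3119/500 10679/1800
  21653/3600 5773/1000 9689/1800
  1249/216 1101/200 559/108

Answer: 21653/3600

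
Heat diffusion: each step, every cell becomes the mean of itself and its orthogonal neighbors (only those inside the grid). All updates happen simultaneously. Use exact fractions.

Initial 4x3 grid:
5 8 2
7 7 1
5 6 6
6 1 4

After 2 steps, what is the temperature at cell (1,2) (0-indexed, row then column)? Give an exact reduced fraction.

Step 1: cell (1,2) = 4
Step 2: cell (1,2) = 1063/240
Full grid after step 2:
  109/18 649/120 79/18
  367/60 263/50 1063/240
  21/4 253/50 203/48
  19/4 203/48 73/18

Answer: 1063/240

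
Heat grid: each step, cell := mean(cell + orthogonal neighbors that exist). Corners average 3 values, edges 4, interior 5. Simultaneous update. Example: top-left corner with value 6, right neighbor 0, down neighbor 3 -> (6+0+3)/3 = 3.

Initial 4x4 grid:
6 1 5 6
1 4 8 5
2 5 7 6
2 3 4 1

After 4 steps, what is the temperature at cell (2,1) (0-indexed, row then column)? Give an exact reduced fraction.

Answer: 88189/22500

Derivation:
Step 1: cell (2,1) = 21/5
Step 2: cell (2,1) = 4
Step 3: cell (2,1) = 1472/375
Step 4: cell (2,1) = 88189/22500
Full grid after step 4:
  235933/64800 223591/54000 262271/54000 42427/8100
  763819/216000 739759/180000 54431/11250 279281/54000
  737603/216000 88189/22500 818617/180000 263659/54000
  2683/810 798893/216000 917341/216000 58559/12960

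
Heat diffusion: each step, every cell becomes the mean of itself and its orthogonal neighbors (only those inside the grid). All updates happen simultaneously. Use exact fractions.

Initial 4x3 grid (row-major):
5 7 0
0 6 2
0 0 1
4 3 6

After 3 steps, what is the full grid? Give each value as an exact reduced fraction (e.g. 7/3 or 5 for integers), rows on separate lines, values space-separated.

After step 1:
  4 9/2 3
  11/4 3 9/4
  1 2 9/4
  7/3 13/4 10/3
After step 2:
  15/4 29/8 13/4
  43/16 29/10 21/8
  97/48 23/10 59/24
  79/36 131/48 53/18
After step 3:
  161/48 541/160 19/6
  1363/480 1131/400 337/120
  3313/1440 1489/600 1859/720
  125/54 7321/2880 1171/432

Answer: 161/48 541/160 19/6
1363/480 1131/400 337/120
3313/1440 1489/600 1859/720
125/54 7321/2880 1171/432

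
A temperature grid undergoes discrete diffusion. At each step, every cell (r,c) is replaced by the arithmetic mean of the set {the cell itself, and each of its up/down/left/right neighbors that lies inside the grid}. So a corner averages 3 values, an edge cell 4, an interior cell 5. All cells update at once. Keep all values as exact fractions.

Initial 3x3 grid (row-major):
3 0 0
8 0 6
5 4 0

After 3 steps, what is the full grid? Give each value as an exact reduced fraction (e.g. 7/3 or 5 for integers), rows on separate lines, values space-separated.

Answer: 6871/2160 32927/14400 1567/720
1511/450 9287/3000 15851/7200
8581/2160 14959/4800 6251/2160

Derivation:
After step 1:
  11/3 3/4 2
  4 18/5 3/2
  17/3 9/4 10/3
After step 2:
  101/36 601/240 17/12
  127/30 121/50 313/120
  143/36 297/80 85/36
After step 3:
  6871/2160 32927/14400 1567/720
  1511/450 9287/3000 15851/7200
  8581/2160 14959/4800 6251/2160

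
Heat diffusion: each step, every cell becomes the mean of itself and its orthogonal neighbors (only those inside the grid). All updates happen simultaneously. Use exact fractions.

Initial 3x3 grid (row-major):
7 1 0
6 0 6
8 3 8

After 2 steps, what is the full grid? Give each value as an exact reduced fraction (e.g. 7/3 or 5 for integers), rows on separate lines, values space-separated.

After step 1:
  14/3 2 7/3
  21/4 16/5 7/2
  17/3 19/4 17/3
After step 2:
  143/36 61/20 47/18
  1127/240 187/50 147/40
  47/9 1157/240 167/36

Answer: 143/36 61/20 47/18
1127/240 187/50 147/40
47/9 1157/240 167/36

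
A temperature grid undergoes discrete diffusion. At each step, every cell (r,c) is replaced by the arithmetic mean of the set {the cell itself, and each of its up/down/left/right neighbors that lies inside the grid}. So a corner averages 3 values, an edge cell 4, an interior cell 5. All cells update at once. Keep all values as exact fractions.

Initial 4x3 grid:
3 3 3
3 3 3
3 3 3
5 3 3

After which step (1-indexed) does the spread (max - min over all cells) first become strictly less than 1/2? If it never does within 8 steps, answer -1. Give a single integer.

Step 1: max=11/3, min=3, spread=2/3
Step 2: max=32/9, min=3, spread=5/9
Step 3: max=365/108, min=3, spread=41/108
  -> spread < 1/2 first at step 3
Step 4: max=43097/12960, min=3, spread=4217/12960
Step 5: max=2541949/777600, min=10879/3600, spread=38417/155520
Step 6: max=151168211/46656000, min=218597/72000, spread=1903471/9331200
Step 7: max=8999069089/2799360000, min=6595759/2160000, spread=18038617/111974400
Step 8: max=537152982851/167961600000, min=596126759/194400000, spread=883978523/6718464000

Answer: 3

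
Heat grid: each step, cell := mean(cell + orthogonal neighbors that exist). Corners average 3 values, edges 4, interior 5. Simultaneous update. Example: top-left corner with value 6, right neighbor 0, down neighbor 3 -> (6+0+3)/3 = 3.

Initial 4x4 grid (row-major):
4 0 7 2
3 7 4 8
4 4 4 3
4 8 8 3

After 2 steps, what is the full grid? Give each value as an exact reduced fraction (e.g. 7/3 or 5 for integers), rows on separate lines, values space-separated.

After step 1:
  7/3 9/2 13/4 17/3
  9/2 18/5 6 17/4
  15/4 27/5 23/5 9/2
  16/3 6 23/4 14/3
After step 2:
  34/9 821/240 233/48 79/18
  851/240 24/5 217/50 245/48
  1139/240 467/100 21/4 1081/240
  181/36 1349/240 1261/240 179/36

Answer: 34/9 821/240 233/48 79/18
851/240 24/5 217/50 245/48
1139/240 467/100 21/4 1081/240
181/36 1349/240 1261/240 179/36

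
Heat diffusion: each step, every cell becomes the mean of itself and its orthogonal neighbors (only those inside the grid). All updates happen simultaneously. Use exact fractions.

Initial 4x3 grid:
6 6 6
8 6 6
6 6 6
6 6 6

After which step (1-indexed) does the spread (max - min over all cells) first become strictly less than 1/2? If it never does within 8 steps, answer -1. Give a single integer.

Answer: 3

Derivation:
Step 1: max=20/3, min=6, spread=2/3
Step 2: max=391/60, min=6, spread=31/60
Step 3: max=3451/540, min=6, spread=211/540
  -> spread < 1/2 first at step 3
Step 4: max=340897/54000, min=5447/900, spread=14077/54000
Step 5: max=3056407/486000, min=327683/54000, spread=5363/24300
Step 6: max=91220809/14580000, min=182869/30000, spread=93859/583200
Step 7: max=5459074481/874800000, min=296936467/48600000, spread=4568723/34992000
Step 8: max=326708435629/52488000000, min=8929618889/1458000000, spread=8387449/83980800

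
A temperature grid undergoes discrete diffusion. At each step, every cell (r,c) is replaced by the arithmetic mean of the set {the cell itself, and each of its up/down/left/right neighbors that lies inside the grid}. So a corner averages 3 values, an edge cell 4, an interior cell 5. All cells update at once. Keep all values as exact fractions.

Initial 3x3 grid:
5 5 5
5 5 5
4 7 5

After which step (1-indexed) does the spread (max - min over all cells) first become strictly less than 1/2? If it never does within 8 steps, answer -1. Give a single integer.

Answer: 2

Derivation:
Step 1: max=17/3, min=19/4, spread=11/12
Step 2: max=433/80, min=59/12, spread=119/240
  -> spread < 1/2 first at step 2
Step 3: max=11509/2160, min=6029/1200, spread=821/2700
Step 4: max=1509577/288000, min=217831/43200, spread=172111/864000
Step 5: max=40651621/7776000, min=13191457/2592000, spread=4309/31104
Step 6: max=2424983987/466560000, min=264401693/51840000, spread=36295/373248
Step 7: max=145205423989/27993600000, min=47764780913/9331200000, spread=305773/4478976
Step 8: max=8691828987683/1679616000000, min=2870443506311/559872000000, spread=2575951/53747712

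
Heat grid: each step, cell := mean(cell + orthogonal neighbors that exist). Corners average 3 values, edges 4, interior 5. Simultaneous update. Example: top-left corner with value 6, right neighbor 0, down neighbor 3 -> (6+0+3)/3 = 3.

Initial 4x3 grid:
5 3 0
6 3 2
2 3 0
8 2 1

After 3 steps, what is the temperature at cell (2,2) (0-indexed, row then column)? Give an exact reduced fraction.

Step 1: cell (2,2) = 3/2
Step 2: cell (2,2) = 23/16
Step 3: cell (2,2) = 5053/2400
Full grid after step 3:
  4007/1080 41383/14400 2507/1080
  25879/7200 17987/6000 14329/7200
  3001/800 673/250 5053/2400
  499/144 7043/2400 97/48

Answer: 5053/2400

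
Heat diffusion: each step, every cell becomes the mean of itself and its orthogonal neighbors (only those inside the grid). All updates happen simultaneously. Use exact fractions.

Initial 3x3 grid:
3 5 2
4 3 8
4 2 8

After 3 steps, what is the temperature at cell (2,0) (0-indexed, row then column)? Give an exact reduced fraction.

Answer: 8639/2160

Derivation:
Step 1: cell (2,0) = 10/3
Step 2: cell (2,0) = 133/36
Step 3: cell (2,0) = 8639/2160
Full grid after step 3:
  2773/720 19651/4800 553/120
  27389/7200 26111/6000 22751/4800
  8639/2160 62953/14400 593/120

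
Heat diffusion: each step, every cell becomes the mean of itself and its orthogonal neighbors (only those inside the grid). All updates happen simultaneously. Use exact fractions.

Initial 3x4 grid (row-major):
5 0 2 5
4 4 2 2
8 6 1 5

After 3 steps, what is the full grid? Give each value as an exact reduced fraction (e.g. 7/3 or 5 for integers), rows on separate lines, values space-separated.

After step 1:
  3 11/4 9/4 3
  21/4 16/5 11/5 7/2
  6 19/4 7/2 8/3
After step 2:
  11/3 14/5 51/20 35/12
  349/80 363/100 293/100 341/120
  16/3 349/80 787/240 29/9
After step 3:
  2599/720 1897/600 3359/1200 997/360
  6797/1600 3617/1000 18277/6000 21439/7200
  1687/360 3321/800 24829/7200 6727/2160

Answer: 2599/720 1897/600 3359/1200 997/360
6797/1600 3617/1000 18277/6000 21439/7200
1687/360 3321/800 24829/7200 6727/2160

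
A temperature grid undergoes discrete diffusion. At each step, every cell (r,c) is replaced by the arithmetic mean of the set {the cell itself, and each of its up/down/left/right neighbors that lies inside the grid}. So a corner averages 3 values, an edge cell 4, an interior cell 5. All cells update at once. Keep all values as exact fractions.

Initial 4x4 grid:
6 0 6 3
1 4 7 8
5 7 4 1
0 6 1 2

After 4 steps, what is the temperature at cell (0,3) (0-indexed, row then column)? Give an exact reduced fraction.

Step 1: cell (0,3) = 17/3
Step 2: cell (0,3) = 173/36
Step 3: cell (0,3) = 5279/1080
Step 4: cell (0,3) = 148373/32400
Full grid after step 4:
  245963/64800 26887/6750 121943/27000 148373/32400
  807689/216000 746789/180000 384113/90000 482867/108000
  837793/216000 86789/22500 724277/180000 412663/108000
  2395/648 814483/216000 759131/216000 45439/12960

Answer: 148373/32400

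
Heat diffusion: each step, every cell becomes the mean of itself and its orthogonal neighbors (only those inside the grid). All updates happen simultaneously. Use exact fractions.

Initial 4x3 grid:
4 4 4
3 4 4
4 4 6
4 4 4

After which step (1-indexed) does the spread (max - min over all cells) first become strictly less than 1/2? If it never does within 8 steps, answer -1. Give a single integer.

Answer: 4

Derivation:
Step 1: max=14/3, min=11/3, spread=1
Step 2: max=271/60, min=449/120, spread=31/40
Step 3: max=2371/540, min=4109/1080, spread=211/360
Step 4: max=34709/8100, min=126251/32400, spread=839/2160
  -> spread < 1/2 first at step 4
Step 5: max=4135667/972000, min=3813887/972000, spread=5363/16200
Step 6: max=30681821/7290000, min=115687859/29160000, spread=93859/388800
Step 7: max=1830723139/437400000, min=6980238331/1749600000, spread=4568723/23328000
Step 8: max=218463295627/52488000000, min=421200124379/104976000000, spread=8387449/55987200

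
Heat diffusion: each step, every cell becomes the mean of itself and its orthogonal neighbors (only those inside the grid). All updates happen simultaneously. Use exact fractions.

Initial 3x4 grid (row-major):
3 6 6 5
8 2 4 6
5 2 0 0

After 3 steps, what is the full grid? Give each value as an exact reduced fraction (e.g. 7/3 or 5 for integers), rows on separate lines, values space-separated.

After step 1:
  17/3 17/4 21/4 17/3
  9/2 22/5 18/5 15/4
  5 9/4 3/2 2
After step 2:
  173/36 587/120 563/120 44/9
  587/120 19/5 37/10 901/240
  47/12 263/80 187/80 29/12
After step 3:
  1313/270 1637/360 3271/720 9601/2160
  6269/1440 4937/1200 1097/300 10627/2880
  2903/720 1601/480 1409/480 1021/360

Answer: 1313/270 1637/360 3271/720 9601/2160
6269/1440 4937/1200 1097/300 10627/2880
2903/720 1601/480 1409/480 1021/360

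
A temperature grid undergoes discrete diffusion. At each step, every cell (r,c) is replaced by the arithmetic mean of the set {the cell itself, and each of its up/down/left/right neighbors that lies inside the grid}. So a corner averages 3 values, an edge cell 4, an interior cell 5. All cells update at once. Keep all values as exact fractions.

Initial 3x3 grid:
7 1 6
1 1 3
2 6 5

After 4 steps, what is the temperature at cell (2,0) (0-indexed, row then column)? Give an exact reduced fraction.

Step 1: cell (2,0) = 3
Step 2: cell (2,0) = 37/12
Step 3: cell (2,0) = 247/80
Step 4: cell (2,0) = 137861/43200
Full grid after step 4:
  67493/21600 2795861/864000 222329/64800
  99143/32000 397669/120000 997787/288000
  137861/43200 1442243/432000 459683/129600

Answer: 137861/43200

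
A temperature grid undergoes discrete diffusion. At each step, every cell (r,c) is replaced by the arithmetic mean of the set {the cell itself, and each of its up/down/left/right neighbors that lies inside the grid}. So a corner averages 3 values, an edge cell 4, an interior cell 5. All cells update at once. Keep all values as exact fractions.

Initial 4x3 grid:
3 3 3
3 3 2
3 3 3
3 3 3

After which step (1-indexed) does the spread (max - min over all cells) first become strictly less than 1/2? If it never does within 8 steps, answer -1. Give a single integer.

Answer: 1

Derivation:
Step 1: max=3, min=8/3, spread=1/3
  -> spread < 1/2 first at step 1
Step 2: max=3, min=329/120, spread=31/120
Step 3: max=3, min=3029/1080, spread=211/1080
Step 4: max=5353/1800, min=307103/108000, spread=14077/108000
Step 5: max=320317/108000, min=2775593/972000, spread=5363/48600
Step 6: max=177131/60000, min=83739191/29160000, spread=93859/1166400
Step 7: max=286263533/97200000, min=5038525519/1749600000, spread=4568723/69984000
Step 8: max=8566381111/2916000000, min=303147564371/104976000000, spread=8387449/167961600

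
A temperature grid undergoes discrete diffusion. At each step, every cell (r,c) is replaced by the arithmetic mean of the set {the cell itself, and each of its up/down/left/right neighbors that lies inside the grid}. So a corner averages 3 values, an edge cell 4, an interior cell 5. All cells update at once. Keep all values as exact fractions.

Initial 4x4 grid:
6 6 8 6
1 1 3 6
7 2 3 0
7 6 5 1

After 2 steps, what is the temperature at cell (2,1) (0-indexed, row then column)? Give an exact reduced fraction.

Answer: 73/20

Derivation:
Step 1: cell (2,1) = 19/5
Step 2: cell (2,1) = 73/20
Full grid after step 2:
  40/9 269/60 82/15 97/18
  56/15 98/25 189/50 1027/240
  277/60 73/20 337/100 217/80
  191/36 1153/240 267/80 11/4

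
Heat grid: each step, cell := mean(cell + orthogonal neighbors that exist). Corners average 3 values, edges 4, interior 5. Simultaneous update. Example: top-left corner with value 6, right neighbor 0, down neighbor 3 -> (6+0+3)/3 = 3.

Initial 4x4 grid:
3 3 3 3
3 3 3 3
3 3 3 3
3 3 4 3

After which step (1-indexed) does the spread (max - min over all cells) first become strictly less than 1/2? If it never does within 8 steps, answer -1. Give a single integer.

Answer: 1

Derivation:
Step 1: max=10/3, min=3, spread=1/3
  -> spread < 1/2 first at step 1
Step 2: max=391/120, min=3, spread=31/120
Step 3: max=3451/1080, min=3, spread=211/1080
Step 4: max=340843/108000, min=3, spread=16843/108000
Step 5: max=3054643/972000, min=27079/9000, spread=130111/972000
Step 6: max=91122367/29160000, min=1627159/540000, spread=3255781/29160000
Step 7: max=2724753691/874800000, min=1631107/540000, spread=82360351/874800000
Step 8: max=81483316891/26244000000, min=294106441/97200000, spread=2074577821/26244000000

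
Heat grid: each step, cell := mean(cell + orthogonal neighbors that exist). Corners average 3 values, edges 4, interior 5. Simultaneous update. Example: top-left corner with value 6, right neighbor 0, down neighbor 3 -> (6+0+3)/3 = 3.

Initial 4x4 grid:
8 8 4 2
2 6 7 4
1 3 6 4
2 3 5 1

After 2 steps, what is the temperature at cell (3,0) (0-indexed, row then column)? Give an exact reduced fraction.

Step 1: cell (3,0) = 2
Step 2: cell (3,0) = 29/12
Full grid after step 2:
  67/12 459/80 1229/240 77/18
  349/80 503/100 251/50 251/60
  241/80 77/20 217/50 49/12
  29/12 16/5 23/6 65/18

Answer: 29/12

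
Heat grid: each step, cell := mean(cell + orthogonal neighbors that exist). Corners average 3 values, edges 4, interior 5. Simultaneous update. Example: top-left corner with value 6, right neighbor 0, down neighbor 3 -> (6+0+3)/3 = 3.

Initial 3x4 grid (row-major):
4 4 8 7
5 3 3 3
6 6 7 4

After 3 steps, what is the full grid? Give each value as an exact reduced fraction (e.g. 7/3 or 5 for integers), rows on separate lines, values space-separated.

Answer: 10007/2160 1385/288 479/96 1853/360
767/160 1917/400 1481/300 14089/2880
1349/270 361/72 701/144 10483/2160

Derivation:
After step 1:
  13/3 19/4 11/2 6
  9/2 21/5 24/5 17/4
  17/3 11/2 5 14/3
After step 2:
  163/36 1127/240 421/80 21/4
  187/40 19/4 19/4 1183/240
  47/9 611/120 599/120 167/36
After step 3:
  10007/2160 1385/288 479/96 1853/360
  767/160 1917/400 1481/300 14089/2880
  1349/270 361/72 701/144 10483/2160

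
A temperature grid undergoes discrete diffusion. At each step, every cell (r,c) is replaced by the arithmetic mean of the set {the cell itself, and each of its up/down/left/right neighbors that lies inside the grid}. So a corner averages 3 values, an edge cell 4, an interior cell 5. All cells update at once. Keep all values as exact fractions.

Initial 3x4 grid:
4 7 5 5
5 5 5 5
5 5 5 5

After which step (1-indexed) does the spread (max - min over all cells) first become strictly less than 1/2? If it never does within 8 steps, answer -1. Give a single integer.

Answer: 2

Derivation:
Step 1: max=11/2, min=19/4, spread=3/4
Step 2: max=1289/240, min=59/12, spread=109/240
  -> spread < 1/2 first at step 2
Step 3: max=4181/800, min=5, spread=181/800
Step 4: max=1122383/216000, min=217831/43200, spread=923/6000
Step 5: max=1237423/240000, min=546181/108000, spread=213187/2160000
Step 6: max=1000532807/194400000, min=54818099/10800000, spread=552281/7776000
Step 7: max=143691837947/27993600000, min=988136713/194400000, spread=56006051/1119744000
Step 8: max=3588182518367/699840000000, min=29692574171/5832000000, spread=25073617847/699840000000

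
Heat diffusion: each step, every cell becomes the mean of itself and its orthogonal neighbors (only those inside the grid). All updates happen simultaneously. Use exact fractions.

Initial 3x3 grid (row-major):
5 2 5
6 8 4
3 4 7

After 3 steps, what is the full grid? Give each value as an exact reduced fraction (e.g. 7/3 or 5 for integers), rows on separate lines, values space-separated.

Answer: 5089/1080 5893/1200 2557/540
36283/7200 3649/750 9277/1800
2657/540 37583/7200 611/120

Derivation:
After step 1:
  13/3 5 11/3
  11/2 24/5 6
  13/3 11/2 5
After step 2:
  89/18 89/20 44/9
  569/120 134/25 73/15
  46/9 589/120 11/2
After step 3:
  5089/1080 5893/1200 2557/540
  36283/7200 3649/750 9277/1800
  2657/540 37583/7200 611/120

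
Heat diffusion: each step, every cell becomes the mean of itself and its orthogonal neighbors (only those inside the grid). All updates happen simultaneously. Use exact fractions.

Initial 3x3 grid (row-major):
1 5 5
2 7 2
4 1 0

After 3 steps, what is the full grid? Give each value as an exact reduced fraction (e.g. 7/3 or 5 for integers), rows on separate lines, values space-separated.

After step 1:
  8/3 9/2 4
  7/2 17/5 7/2
  7/3 3 1
After step 2:
  32/9 437/120 4
  119/40 179/50 119/40
  53/18 73/30 5/2
After step 3:
  1831/540 26599/7200 637/180
  2611/800 3121/1000 2611/800
  3007/1080 1289/450 949/360

Answer: 1831/540 26599/7200 637/180
2611/800 3121/1000 2611/800
3007/1080 1289/450 949/360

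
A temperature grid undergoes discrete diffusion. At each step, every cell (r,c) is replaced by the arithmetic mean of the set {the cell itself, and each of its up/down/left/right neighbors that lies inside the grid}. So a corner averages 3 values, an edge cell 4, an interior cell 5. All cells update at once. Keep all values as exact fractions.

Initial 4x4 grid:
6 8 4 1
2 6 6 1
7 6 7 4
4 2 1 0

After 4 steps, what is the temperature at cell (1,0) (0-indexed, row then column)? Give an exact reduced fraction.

Answer: 555481/108000

Derivation:
Step 1: cell (1,0) = 21/4
Step 2: cell (1,0) = 157/30
Step 3: cell (1,0) = 763/144
Step 4: cell (1,0) = 555481/108000
Full grid after step 4:
  68641/12960 1085477/216000 316343/72000 9251/2400
  555481/108000 885827/180000 683/160 132449/36000
  515101/108000 808247/180000 140687/36000 365687/108000
  56557/12960 882617/216000 763609/216000 203917/64800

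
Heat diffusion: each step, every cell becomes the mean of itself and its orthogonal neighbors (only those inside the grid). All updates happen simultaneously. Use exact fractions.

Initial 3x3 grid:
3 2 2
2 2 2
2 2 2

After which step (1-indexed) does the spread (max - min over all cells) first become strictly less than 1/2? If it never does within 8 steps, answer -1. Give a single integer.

Step 1: max=7/3, min=2, spread=1/3
  -> spread < 1/2 first at step 1
Step 2: max=41/18, min=2, spread=5/18
Step 3: max=473/216, min=2, spread=41/216
Step 4: max=28051/12960, min=731/360, spread=347/2592
Step 5: max=1662137/777600, min=7357/3600, spread=2921/31104
Step 6: max=99140539/46656000, min=889483/432000, spread=24611/373248
Step 7: max=5917442033/2799360000, min=20096741/9720000, spread=207329/4478976
Step 8: max=353953152451/167961600000, min=1075601599/518400000, spread=1746635/53747712

Answer: 1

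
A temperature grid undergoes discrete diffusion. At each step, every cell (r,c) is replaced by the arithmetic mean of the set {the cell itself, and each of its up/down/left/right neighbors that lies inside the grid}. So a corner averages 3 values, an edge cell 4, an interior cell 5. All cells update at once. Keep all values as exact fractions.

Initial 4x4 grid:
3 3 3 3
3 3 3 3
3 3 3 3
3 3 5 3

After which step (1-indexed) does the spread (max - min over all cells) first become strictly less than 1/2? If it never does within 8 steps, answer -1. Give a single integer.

Answer: 3

Derivation:
Step 1: max=11/3, min=3, spread=2/3
Step 2: max=211/60, min=3, spread=31/60
Step 3: max=1831/540, min=3, spread=211/540
  -> spread < 1/2 first at step 3
Step 4: max=178843/54000, min=3, spread=16843/54000
Step 5: max=1596643/486000, min=13579/4500, spread=130111/486000
Step 6: max=47382367/14580000, min=817159/270000, spread=3255781/14580000
Step 7: max=1412553691/437400000, min=821107/270000, spread=82360351/437400000
Step 8: max=42117316891/13122000000, min=148306441/48600000, spread=2074577821/13122000000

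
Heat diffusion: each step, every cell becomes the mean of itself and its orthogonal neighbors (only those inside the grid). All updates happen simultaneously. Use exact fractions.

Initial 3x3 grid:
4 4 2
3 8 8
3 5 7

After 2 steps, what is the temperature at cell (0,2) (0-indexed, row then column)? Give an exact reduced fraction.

Step 1: cell (0,2) = 14/3
Step 2: cell (0,2) = 185/36
Full grid after step 2:
  38/9 553/120 185/36
  523/120 133/25 1391/240
  167/36 1301/240 56/9

Answer: 185/36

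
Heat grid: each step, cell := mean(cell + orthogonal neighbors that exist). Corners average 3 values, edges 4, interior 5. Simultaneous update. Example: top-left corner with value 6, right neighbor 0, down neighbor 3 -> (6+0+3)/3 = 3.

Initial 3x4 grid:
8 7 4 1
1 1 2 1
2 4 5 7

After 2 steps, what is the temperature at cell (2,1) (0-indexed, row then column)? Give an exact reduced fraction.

Answer: 77/24

Derivation:
Step 1: cell (2,1) = 3
Step 2: cell (2,1) = 77/24
Full grid after step 2:
  40/9 101/24 131/40 11/4
  41/12 83/25 327/100 701/240
  25/9 77/24 433/120 139/36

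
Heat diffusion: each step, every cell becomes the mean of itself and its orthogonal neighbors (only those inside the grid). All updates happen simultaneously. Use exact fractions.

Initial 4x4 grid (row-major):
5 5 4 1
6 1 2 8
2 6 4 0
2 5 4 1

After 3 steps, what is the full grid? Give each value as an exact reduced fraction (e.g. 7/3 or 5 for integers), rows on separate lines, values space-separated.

After step 1:
  16/3 15/4 3 13/3
  7/2 4 19/5 11/4
  4 18/5 16/5 13/4
  3 17/4 7/2 5/3
After step 2:
  151/36 193/48 893/240 121/36
  101/24 373/100 67/20 53/15
  141/40 381/100 347/100 163/60
  15/4 287/80 757/240 101/36
After step 3:
  1789/432 28199/7200 5203/1440 7643/2160
  3523/900 22943/6000 4273/1200 2333/720
  1147/300 7249/2000 19801/6000 11273/3600
  869/240 8581/2400 23431/7200 6247/2160

Answer: 1789/432 28199/7200 5203/1440 7643/2160
3523/900 22943/6000 4273/1200 2333/720
1147/300 7249/2000 19801/6000 11273/3600
869/240 8581/2400 23431/7200 6247/2160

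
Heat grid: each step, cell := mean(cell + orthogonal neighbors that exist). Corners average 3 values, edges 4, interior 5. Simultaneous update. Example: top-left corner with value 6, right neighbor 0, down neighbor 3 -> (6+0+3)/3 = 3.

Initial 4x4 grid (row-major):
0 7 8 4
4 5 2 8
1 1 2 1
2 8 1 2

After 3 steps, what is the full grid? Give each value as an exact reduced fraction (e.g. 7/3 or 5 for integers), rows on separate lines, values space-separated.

After step 1:
  11/3 5 21/4 20/3
  5/2 19/5 5 15/4
  2 17/5 7/5 13/4
  11/3 3 13/4 4/3
After step 2:
  67/18 1063/240 263/48 47/9
  359/120 197/50 96/25 14/3
  347/120 68/25 163/50 73/30
  26/9 799/240 539/240 47/18
After step 3:
  8023/2160 31627/7200 34147/7200 2213/432
  12191/3600 4301/1200 25423/6000 7273/1800
  10343/3600 19369/6000 17399/6000 5837/1800
  6559/2160 20131/7200 20603/7200 5249/2160

Answer: 8023/2160 31627/7200 34147/7200 2213/432
12191/3600 4301/1200 25423/6000 7273/1800
10343/3600 19369/6000 17399/6000 5837/1800
6559/2160 20131/7200 20603/7200 5249/2160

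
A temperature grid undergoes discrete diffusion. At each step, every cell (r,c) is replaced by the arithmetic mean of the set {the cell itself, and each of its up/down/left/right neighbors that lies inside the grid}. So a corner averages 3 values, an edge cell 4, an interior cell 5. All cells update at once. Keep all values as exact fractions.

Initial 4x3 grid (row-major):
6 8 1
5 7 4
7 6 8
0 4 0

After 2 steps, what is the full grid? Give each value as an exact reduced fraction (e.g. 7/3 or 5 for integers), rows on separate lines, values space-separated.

Answer: 217/36 133/24 89/18
277/48 583/100 119/24
1249/240 239/50 199/40
32/9 497/120 11/3

Derivation:
After step 1:
  19/3 11/2 13/3
  25/4 6 5
  9/2 32/5 9/2
  11/3 5/2 4
After step 2:
  217/36 133/24 89/18
  277/48 583/100 119/24
  1249/240 239/50 199/40
  32/9 497/120 11/3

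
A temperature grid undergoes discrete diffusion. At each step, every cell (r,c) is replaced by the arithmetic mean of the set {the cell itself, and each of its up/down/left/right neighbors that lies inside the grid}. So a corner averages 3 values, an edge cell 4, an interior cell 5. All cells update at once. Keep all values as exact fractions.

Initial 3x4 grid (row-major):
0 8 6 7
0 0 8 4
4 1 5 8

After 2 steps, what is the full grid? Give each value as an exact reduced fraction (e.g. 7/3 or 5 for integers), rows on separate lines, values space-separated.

After step 1:
  8/3 7/2 29/4 17/3
  1 17/5 23/5 27/4
  5/3 5/2 11/2 17/3
After step 2:
  43/18 1009/240 1261/240 59/9
  131/60 3 11/2 1361/240
  31/18 49/15 137/30 215/36

Answer: 43/18 1009/240 1261/240 59/9
131/60 3 11/2 1361/240
31/18 49/15 137/30 215/36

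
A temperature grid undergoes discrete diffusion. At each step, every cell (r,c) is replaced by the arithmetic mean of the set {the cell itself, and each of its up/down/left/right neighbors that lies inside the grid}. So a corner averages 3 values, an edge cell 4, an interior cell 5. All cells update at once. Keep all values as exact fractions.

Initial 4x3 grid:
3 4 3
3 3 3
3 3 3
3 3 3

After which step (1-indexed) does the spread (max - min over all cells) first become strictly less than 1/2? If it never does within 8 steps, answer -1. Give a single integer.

Answer: 1

Derivation:
Step 1: max=10/3, min=3, spread=1/3
  -> spread < 1/2 first at step 1
Step 2: max=787/240, min=3, spread=67/240
Step 3: max=6917/2160, min=3, spread=437/2160
Step 4: max=2749531/864000, min=3009/1000, spread=29951/172800
Step 5: max=24543821/7776000, min=10204/3375, spread=206761/1555200
Step 6: max=9787395571/3110400000, min=16365671/5400000, spread=14430763/124416000
Step 7: max=584979741689/186624000000, min=1313652727/432000000, spread=139854109/1492992000
Step 8: max=35014791890251/11197440000000, min=118491228977/38880000000, spread=7114543559/89579520000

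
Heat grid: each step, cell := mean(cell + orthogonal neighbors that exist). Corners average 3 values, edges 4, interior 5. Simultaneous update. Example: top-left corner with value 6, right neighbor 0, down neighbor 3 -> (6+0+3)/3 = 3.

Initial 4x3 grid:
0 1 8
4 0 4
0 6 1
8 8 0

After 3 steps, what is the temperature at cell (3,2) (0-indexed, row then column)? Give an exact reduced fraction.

Step 1: cell (3,2) = 3
Step 2: cell (3,2) = 15/4
Step 3: cell (3,2) = 263/72
Full grid after step 3:
  1007/432 491/192 1357/432
  365/144 239/80 109/36
  535/144 203/60 83/24
  115/27 1211/288 263/72

Answer: 263/72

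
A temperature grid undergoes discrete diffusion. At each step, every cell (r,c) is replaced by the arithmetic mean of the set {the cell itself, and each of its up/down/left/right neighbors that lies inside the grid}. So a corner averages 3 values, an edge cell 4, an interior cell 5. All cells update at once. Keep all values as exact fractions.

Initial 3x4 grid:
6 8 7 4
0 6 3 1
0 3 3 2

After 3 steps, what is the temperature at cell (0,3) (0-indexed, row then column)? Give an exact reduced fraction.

Answer: 65/16

Derivation:
Step 1: cell (0,3) = 4
Step 2: cell (0,3) = 4
Step 3: cell (0,3) = 65/16
Full grid after step 3:
  1901/432 6929/1440 433/96 65/16
  1301/360 1139/300 761/200 319/96
  131/48 1453/480 283/96 407/144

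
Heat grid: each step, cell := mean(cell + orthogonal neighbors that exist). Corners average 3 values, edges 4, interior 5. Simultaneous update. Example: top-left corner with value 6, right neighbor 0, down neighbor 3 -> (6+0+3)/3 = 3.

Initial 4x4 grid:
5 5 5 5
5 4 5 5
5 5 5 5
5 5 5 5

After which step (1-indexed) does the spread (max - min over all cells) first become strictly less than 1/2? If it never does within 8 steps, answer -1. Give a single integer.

Answer: 1

Derivation:
Step 1: max=5, min=19/4, spread=1/4
  -> spread < 1/2 first at step 1
Step 2: max=5, min=239/50, spread=11/50
Step 3: max=5, min=11633/2400, spread=367/2400
Step 4: max=2987/600, min=52429/10800, spread=1337/10800
Step 5: max=89531/18000, min=1578331/324000, spread=33227/324000
Step 6: max=535951/108000, min=47385673/9720000, spread=849917/9720000
Step 7: max=8031467/1620000, min=1424285653/291600000, spread=21378407/291600000
Step 8: max=2406311657/486000000, min=42773537629/8748000000, spread=540072197/8748000000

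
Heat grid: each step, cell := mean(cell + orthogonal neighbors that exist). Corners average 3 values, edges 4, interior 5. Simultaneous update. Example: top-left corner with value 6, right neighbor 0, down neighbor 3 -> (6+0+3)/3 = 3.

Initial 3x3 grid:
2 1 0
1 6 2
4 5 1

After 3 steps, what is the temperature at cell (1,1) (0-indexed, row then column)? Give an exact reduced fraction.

Step 1: cell (1,1) = 3
Step 2: cell (1,1) = 59/20
Step 3: cell (1,1) = 3133/1200
Full grid after step 3:
  497/216 6449/2880 143/72
  8269/2880 3133/1200 7189/2880
  1369/432 127/40 1217/432

Answer: 3133/1200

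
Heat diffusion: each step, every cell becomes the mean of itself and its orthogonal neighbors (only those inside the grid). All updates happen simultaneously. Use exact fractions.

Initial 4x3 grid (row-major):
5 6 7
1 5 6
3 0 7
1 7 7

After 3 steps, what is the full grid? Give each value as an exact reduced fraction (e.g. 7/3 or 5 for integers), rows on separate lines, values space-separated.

After step 1:
  4 23/4 19/3
  7/2 18/5 25/4
  5/4 22/5 5
  11/3 15/4 7
After step 2:
  53/12 1181/240 55/9
  247/80 47/10 1271/240
  769/240 18/5 453/80
  26/9 1129/240 21/4
After step 3:
  497/120 14507/2880 2939/540
  1849/480 1037/240 7837/1440
  4601/1440 5249/1200 2377/480
  3887/1080 11839/2880 937/180

Answer: 497/120 14507/2880 2939/540
1849/480 1037/240 7837/1440
4601/1440 5249/1200 2377/480
3887/1080 11839/2880 937/180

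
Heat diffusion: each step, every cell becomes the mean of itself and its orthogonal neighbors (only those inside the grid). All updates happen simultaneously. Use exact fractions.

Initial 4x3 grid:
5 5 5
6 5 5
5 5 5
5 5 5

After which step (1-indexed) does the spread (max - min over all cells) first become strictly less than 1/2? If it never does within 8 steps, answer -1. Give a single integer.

Step 1: max=16/3, min=5, spread=1/3
  -> spread < 1/2 first at step 1
Step 2: max=631/120, min=5, spread=31/120
Step 3: max=5611/1080, min=5, spread=211/1080
Step 4: max=556897/108000, min=9047/1800, spread=14077/108000
Step 5: max=5000407/972000, min=543683/108000, spread=5363/48600
Step 6: max=149540809/29160000, min=302869/60000, spread=93859/1166400
Step 7: max=8958274481/1749600000, min=491336467/97200000, spread=4568723/69984000
Step 8: max=536660435629/104976000000, min=14761618889/2916000000, spread=8387449/167961600

Answer: 1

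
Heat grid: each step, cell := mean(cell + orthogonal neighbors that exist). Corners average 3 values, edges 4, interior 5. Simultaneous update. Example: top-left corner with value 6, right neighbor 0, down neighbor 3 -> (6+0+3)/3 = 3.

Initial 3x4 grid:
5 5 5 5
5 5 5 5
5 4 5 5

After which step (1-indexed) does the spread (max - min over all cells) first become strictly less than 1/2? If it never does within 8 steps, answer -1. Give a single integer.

Answer: 1

Derivation:
Step 1: max=5, min=14/3, spread=1/3
  -> spread < 1/2 first at step 1
Step 2: max=5, min=569/120, spread=31/120
Step 3: max=5, min=5189/1080, spread=211/1080
Step 4: max=8953/1800, min=523103/108000, spread=14077/108000
Step 5: max=536317/108000, min=4719593/972000, spread=5363/48600
Step 6: max=297131/60000, min=142059191/29160000, spread=93859/1166400
Step 7: max=480663533/97200000, min=8537725519/1749600000, spread=4568723/69984000
Step 8: max=14398381111/2916000000, min=513099564371/104976000000, spread=8387449/167961600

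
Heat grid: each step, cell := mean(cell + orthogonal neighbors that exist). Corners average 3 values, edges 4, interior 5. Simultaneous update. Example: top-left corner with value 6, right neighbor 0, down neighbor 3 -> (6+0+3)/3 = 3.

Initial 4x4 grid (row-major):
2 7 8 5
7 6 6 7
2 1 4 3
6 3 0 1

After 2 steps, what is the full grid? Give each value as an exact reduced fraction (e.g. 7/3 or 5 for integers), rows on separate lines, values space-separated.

After step 1:
  16/3 23/4 13/2 20/3
  17/4 27/5 31/5 21/4
  4 16/5 14/5 15/4
  11/3 5/2 2 4/3
After step 2:
  46/9 1379/240 1507/240 221/36
  1139/240 124/25 523/100 82/15
  907/240 179/50 359/100 197/60
  61/18 341/120 259/120 85/36

Answer: 46/9 1379/240 1507/240 221/36
1139/240 124/25 523/100 82/15
907/240 179/50 359/100 197/60
61/18 341/120 259/120 85/36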